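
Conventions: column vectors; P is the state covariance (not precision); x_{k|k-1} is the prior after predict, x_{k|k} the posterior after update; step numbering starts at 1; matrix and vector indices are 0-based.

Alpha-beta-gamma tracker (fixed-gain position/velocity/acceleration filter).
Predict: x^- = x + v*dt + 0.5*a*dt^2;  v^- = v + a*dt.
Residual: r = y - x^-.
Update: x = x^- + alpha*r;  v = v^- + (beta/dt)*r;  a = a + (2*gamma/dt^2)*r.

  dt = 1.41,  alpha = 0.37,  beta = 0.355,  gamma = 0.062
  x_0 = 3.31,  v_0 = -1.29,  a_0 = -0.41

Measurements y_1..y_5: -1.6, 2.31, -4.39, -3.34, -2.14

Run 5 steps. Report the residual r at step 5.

step 1: x_pred=1.0835  r=-2.6835  x^+=0.0906  v^+=-2.5437  a^+=-0.5774
step 2: x_pred=-4.0700  r=6.3800  x^+=-1.7094  v^+=-1.7515  a^+=-0.1794
step 3: x_pred=-4.3574  r=-0.0326  x^+=-4.3695  v^+=-2.0128  a^+=-0.1815
step 4: x_pred=-7.3879  r=4.0479  x^+=-5.8902  v^+=-1.2495  a^+=0.0710
step 5: x_pred=-7.5814  r=5.4414  x^+=-5.5681  v^+=0.2206  a^+=0.4104

resid = 5.4414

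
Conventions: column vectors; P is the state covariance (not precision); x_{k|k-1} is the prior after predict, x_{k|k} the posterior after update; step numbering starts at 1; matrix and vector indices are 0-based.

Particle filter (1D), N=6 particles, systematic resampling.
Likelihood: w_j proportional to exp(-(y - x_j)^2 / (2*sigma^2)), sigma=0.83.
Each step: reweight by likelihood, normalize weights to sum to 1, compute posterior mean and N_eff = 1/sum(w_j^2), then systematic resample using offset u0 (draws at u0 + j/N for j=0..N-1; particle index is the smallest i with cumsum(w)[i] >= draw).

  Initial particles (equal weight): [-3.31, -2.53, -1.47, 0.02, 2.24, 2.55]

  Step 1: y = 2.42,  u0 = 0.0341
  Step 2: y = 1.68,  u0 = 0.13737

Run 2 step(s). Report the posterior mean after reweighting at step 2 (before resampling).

step 1: w=[0.0000, 0.0000, 0.0000, 0.0077, 0.4933, 0.4989]  mean=2.3775  Neff=2.0310  idx=[4, 4, 4, 5, 5, 5]
step 2: w=[0.1932, 0.1932, 0.1932, 0.1401, 0.1401, 0.1401]  mean=2.3703  Neff=5.8511  idx=[0, 1, 2, 3, 4, 5]

post_mean = 2.3703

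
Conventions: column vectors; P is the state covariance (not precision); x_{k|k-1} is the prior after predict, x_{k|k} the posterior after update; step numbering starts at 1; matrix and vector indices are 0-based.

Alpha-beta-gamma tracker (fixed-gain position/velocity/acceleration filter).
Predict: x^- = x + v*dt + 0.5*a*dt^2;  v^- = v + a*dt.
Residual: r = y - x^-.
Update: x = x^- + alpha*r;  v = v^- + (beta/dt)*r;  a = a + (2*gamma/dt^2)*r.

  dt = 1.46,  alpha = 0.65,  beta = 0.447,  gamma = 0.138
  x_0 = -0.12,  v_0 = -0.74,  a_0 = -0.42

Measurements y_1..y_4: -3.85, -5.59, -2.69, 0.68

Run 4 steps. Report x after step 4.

x_post = -1.8446

step 1: x_pred=-1.6480  r=-2.2020  x^+=-3.0793  v^+=-2.0274  a^+=-0.7051
step 2: x_pred=-6.7908  r=1.2008  x^+=-6.0103  v^+=-2.6892  a^+=-0.5496
step 3: x_pred=-10.5223  r=7.8323  x^+=-5.4313  v^+=-1.0937  a^+=0.4645
step 4: x_pred=-6.5330  r=7.2130  x^+=-1.8446  v^+=1.7928  a^+=1.3984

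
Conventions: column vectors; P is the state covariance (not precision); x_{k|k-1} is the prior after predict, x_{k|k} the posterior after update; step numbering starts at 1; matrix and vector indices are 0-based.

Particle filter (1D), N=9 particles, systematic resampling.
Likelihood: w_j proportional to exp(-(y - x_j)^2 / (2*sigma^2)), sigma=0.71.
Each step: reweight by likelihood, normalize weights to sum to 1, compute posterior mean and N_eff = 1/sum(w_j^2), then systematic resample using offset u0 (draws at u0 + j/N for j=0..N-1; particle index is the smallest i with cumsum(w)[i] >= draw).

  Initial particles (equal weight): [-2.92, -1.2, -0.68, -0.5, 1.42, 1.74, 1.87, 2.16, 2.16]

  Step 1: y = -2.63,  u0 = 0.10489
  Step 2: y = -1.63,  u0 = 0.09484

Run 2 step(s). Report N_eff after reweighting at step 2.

N_eff = 5.8635

step 1: w=[0.8474, 0.1212, 0.0212, 0.0102, 0.0000, 0.0000, 0.0000, 0.0000, 0.0000]  mean=-2.6393  Neff=1.3637  idx=[0, 0, 0, 0, 0, 0, 0, 1, 3]
step 2: w=[0.0781, 0.0781, 0.0781, 0.0781, 0.0781, 0.0781, 0.0781, 0.3387, 0.1147]  mean=-2.0600  Neff=5.8635  idx=[1, 2, 4, 5, 6, 7, 7, 7, 8]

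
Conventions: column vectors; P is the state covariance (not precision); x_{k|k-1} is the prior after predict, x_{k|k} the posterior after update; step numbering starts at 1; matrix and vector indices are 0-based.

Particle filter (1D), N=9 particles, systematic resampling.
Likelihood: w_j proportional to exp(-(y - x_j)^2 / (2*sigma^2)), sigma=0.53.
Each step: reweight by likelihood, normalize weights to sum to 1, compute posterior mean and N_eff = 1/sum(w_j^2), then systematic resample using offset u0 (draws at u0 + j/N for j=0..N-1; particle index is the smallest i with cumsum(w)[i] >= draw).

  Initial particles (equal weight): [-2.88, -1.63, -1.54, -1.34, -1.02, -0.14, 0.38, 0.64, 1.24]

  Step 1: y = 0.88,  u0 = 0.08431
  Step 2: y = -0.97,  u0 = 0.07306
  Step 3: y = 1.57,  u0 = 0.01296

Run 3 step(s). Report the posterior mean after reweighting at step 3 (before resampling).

post_mean = 0.4925

step 1: w=[0.0000, 0.0000, 0.0000, 0.0001, 0.0006, 0.0629, 0.2567, 0.3616, 0.3181]  mean=0.7138  Neff=3.3136  idx=[6, 6, 6, 7, 7, 7, 8, 8, 8]
step 2: w=[0.2649, 0.2649, 0.2649, 0.0673, 0.0673, 0.0673, 0.0011, 0.0011, 0.0011]  mean=0.4354  Neff=4.4627  idx=[0, 0, 1, 1, 1, 2, 2, 3, 5]
step 3: w=[0.0811, 0.0811, 0.0811, 0.0811, 0.0811, 0.0811, 0.0811, 0.2163, 0.2163]  mean=0.4925  Neff=7.1665  idx=[0, 1, 2, 4, 5, 7, 7, 8, 8]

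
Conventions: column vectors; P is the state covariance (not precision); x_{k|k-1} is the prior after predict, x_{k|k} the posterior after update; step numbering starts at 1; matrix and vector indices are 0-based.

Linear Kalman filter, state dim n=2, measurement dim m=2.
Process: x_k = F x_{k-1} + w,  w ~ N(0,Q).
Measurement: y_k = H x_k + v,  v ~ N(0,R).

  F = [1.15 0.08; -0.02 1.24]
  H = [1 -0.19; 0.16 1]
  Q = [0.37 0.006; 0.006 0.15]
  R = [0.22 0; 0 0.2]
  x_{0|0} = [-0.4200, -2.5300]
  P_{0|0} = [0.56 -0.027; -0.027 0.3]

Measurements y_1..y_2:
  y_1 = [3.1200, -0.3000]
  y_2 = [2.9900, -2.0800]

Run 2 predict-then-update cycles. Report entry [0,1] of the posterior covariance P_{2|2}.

step 1: x^-=[-0.6854, -3.1288]  P^-=[1.1076 -0.0156; -0.0156 0.6128]  S=[1.3556 0.0457; 0.0457 0.8362]  K=[0.8142 0.1488; -0.1222 0.7366]  nu=[3.2109, 2.9385]  x^+=[2.3662, -1.3568]  P^+=[0.1793 0.0011; 0.0011 0.1471]
step 2: x^-=[2.6126, -1.7297]  P^-=[0.6083 0.0180; 0.0180 0.3763]  S=[0.8350 0.0433; 0.0433 0.5976]  K=[0.7171 0.1410; -0.0973 0.6415]  nu=[0.0487, -0.7683]  x^+=[2.5392, -2.2273]  P^+=[0.1583 0.0029; 0.0029 0.1278]

P_post[0,1] = 0.0029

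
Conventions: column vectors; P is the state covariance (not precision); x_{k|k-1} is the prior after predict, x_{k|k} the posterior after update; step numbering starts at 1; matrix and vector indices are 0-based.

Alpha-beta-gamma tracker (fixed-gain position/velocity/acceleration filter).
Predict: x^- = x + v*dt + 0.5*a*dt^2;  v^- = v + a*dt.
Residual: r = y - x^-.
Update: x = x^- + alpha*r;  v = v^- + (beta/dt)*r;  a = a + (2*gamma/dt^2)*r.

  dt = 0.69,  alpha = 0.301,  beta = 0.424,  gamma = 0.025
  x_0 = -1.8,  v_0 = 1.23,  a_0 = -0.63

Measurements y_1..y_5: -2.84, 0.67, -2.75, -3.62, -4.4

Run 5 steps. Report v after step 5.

v_post = -2.9203

step 1: x_pred=-1.1013  r=-1.7387  x^+=-1.6246  v^+=-0.2731  a^+=-0.8126
step 2: x_pred=-2.0065  r=2.6765  x^+=-1.2009  v^+=0.8109  a^+=-0.5315
step 3: x_pred=-0.7679  r=-1.9821  x^+=-1.3645  v^+=-0.7738  a^+=-0.7397
step 4: x_pred=-2.0746  r=-1.5454  x^+=-2.5397  v^+=-2.2339  a^+=-0.9020
step 5: x_pred=-4.2958  r=-0.1042  x^+=-4.3272  v^+=-2.9203  a^+=-0.9129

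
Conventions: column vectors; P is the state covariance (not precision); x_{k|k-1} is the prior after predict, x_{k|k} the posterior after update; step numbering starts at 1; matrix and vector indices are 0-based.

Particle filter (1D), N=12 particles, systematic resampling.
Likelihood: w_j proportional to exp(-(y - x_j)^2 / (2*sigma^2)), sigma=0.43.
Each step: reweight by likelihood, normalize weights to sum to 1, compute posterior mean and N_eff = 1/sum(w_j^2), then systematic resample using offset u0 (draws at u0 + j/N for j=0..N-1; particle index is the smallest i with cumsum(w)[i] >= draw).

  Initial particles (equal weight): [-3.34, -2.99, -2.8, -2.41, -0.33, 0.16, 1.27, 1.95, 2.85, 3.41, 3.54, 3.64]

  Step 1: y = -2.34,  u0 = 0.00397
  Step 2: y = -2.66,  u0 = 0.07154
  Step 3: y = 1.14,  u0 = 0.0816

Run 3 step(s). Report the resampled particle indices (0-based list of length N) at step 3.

step 1: w=[0.0346, 0.1647, 0.2913, 0.5094, 0.0000, 0.0000, 0.0000, 0.0000, 0.0000, 0.0000, 0.0000, 0.0000]  mean=-2.6512  Neff=2.6831  idx=[0, 1, 1, 2, 2, 2, 3, 3, 3, 3, 3, 3]
step 2: w=[0.0296, 0.0769, 0.0769, 0.0979, 0.0979, 0.0979, 0.0872, 0.0872, 0.0872, 0.0872, 0.0872, 0.0872]  mean=-2.6412  Neff=11.4901  idx=[1, 2, 3, 4, 5, 6, 7, 8, 8, 9, 10, 11]
step 3: w=[0.0000, 0.0000, 0.0001, 0.0001, 0.0001, 0.1428, 0.1428, 0.1428, 0.1428, 0.1428, 0.1428, 0.1428]  mean=-2.4101  Neff=7.0022  idx=[5, 6, 6, 7, 7, 8, 9, 9, 10, 10, 11, 11]

resampled_idx = [5, 6, 6, 7, 7, 8, 9, 9, 10, 10, 11, 11]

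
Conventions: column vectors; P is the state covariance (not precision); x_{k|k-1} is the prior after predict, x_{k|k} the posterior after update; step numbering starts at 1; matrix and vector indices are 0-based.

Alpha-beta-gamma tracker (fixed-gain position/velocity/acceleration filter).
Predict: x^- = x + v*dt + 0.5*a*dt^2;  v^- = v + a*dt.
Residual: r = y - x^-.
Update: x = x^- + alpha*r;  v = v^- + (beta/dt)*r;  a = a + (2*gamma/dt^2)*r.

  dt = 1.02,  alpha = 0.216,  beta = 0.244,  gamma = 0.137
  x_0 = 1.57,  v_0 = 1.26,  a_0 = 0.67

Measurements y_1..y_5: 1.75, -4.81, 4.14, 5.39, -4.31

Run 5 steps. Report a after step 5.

step 1: x_pred=3.2037  r=-1.4537  x^+=2.8897  v^+=1.5956  a^+=0.2871
step 2: x_pred=4.6667  r=-9.4767  x^+=2.6197  v^+=-0.3784  a^+=-2.2086
step 3: x_pred=1.0848  r=3.0552  x^+=1.7447  v^+=-1.9004  a^+=-1.4040
step 4: x_pred=-0.9241  r=6.3141  x^+=0.4398  v^+=-1.8220  a^+=0.2589
step 5: x_pred=-1.2840  r=-3.0260  x^+=-1.9376  v^+=-2.2819  a^+=-0.5381

a_post = -0.5381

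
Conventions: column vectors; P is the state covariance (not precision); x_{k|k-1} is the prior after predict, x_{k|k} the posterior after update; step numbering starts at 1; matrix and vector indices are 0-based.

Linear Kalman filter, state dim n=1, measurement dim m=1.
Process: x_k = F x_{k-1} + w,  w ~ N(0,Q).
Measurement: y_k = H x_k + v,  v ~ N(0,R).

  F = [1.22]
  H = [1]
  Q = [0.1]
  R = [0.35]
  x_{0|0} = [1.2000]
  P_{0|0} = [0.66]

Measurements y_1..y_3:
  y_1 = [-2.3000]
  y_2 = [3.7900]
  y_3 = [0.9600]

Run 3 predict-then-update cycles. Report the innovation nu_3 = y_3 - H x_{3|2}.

step 1: x^-=[1.4640]  P^-=[1.0823]  S=[1.4323]  K=[0.7556]  nu=[-3.7640]  x^+=[-1.3802]  P^+=[0.2645]
step 2: x^-=[-1.6839]  P^-=[0.4936]  S=[0.8436]  K=[0.5851]  nu=[5.4739]  x^+=[1.5191]  P^+=[0.2048]
step 3: x^-=[1.8533]  P^-=[0.4048]  S=[0.7548]  K=[0.5363]  nu=[-0.8933]  x^+=[1.3742]  P^+=[0.1877]

innov = [-0.8933]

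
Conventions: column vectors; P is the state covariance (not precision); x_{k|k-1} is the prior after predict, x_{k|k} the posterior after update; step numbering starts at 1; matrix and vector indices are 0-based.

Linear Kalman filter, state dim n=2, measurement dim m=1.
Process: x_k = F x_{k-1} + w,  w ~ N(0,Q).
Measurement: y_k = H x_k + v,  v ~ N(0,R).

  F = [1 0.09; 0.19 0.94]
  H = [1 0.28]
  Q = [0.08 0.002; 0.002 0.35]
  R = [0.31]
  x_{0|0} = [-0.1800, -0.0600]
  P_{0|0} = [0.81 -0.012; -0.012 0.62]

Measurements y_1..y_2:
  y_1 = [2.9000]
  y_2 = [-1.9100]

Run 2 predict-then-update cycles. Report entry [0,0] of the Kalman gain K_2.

step 1: x^-=[-0.1854, -0.0906]  P^-=[0.8929 0.1969; 0.1969 0.9228]  S=[1.3855]  K=[0.6842; 0.3286]  nu=[3.1108]  x^+=[1.9431, 0.9316]  P^+=[0.2442 -0.1146; -0.1146 0.7732]
step 2: x^-=[2.0270, 1.2449]  P^-=[0.3098 0.0041; 0.0041 1.0011]  S=[0.7006]  K=[0.4439; 0.4059]  nu=[-4.2855]  x^+=[0.1247, -0.4947]  P^+=[0.1718 -0.1221; -0.1221 0.8856]

K[0,0] = 0.4439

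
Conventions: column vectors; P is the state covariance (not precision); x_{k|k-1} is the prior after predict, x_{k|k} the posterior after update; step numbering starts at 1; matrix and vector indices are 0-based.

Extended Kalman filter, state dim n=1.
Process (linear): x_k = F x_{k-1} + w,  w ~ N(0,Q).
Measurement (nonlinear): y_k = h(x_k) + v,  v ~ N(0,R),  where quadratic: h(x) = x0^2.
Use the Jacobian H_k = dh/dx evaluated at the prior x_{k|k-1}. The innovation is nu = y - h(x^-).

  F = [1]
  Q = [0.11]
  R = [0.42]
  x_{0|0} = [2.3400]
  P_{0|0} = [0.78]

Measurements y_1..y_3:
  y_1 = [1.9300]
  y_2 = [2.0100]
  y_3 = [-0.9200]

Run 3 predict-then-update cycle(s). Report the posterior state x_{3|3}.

x_post = [0.6900]

step 1: x^-=[2.3400]  P^-=[0.8900]  H_jac=[4.6800]  S=[19.9131]  K=[0.2092]  nu=[-3.5456]  x^+=[1.5984]  P^+=[0.0188]
step 2: x^-=[1.5984]  P^-=[0.1288]  H_jac=[3.1967]  S=[1.7359]  K=[0.2371]  nu=[-0.5448]  x^+=[1.4692]  P^+=[0.0312]
step 3: x^-=[1.4692]  P^-=[0.1412]  H_jac=[2.9384]  S=[1.6387]  K=[0.2531]  nu=[-3.0785]  x^+=[0.6900]  P^+=[0.0362]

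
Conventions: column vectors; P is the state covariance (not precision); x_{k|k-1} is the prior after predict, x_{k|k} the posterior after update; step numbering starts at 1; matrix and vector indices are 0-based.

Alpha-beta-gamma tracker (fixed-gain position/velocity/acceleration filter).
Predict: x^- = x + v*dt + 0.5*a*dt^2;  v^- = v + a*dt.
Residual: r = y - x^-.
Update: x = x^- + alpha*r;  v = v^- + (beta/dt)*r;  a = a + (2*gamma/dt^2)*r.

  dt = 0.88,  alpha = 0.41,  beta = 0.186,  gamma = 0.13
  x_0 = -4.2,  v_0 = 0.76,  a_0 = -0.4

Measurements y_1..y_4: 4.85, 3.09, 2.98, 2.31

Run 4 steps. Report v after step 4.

step 1: x_pred=-3.6861  r=8.5361  x^+=-0.1863  v^+=2.2122  a^+=2.4659
step 2: x_pred=2.7153  r=0.3747  x^+=2.8689  v^+=4.4614  a^+=2.5917
step 3: x_pred=7.7985  r=-4.8185  x^+=5.8229  v^+=5.7237  a^+=0.9740
step 4: x_pred=11.2369  r=-8.9269  x^+=7.5769  v^+=4.6940  a^+=-2.0232

v_post = 4.6940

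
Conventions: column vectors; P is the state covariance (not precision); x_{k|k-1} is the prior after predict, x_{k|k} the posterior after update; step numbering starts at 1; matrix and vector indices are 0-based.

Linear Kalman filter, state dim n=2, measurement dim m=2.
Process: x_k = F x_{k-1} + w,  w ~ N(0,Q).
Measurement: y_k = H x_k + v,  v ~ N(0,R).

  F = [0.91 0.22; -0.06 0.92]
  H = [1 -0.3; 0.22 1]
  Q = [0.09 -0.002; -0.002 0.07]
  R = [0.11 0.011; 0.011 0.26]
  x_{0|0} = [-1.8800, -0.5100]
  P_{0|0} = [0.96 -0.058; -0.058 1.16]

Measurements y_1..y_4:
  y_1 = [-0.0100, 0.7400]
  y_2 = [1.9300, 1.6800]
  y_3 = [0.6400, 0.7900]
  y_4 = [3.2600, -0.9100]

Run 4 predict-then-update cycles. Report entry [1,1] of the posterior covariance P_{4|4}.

P_post[1,1] = 0.0900

step 1: x^-=[-1.8230, -0.3564]  P^-=[0.9179 0.1326; 0.1326 1.0617]  S=[1.0439 0.0183; 0.0183 1.4244]  K=[0.8373 0.2241; -0.1915 0.7683]  nu=[1.7061, 1.4975]  x^+=[-0.0590, 0.4672]  P^+=[0.1077 0.0438; 0.0438 0.1880]
step 2: x^-=[0.0491, 0.4334]  P^-=[0.2058 0.0663; 0.0663 0.2247]  S=[0.2963 0.0508; 0.0508 0.5238]  K=[0.6011 0.1547; -0.0835 0.4649]  nu=[2.0109, 1.2358]  x^+=[1.4490, 0.8399]  P^+=[0.0768 0.0299; 0.0299 0.1134]
step 3: x^-=[1.5034, 0.6858]  P^-=[0.1711 0.0414; 0.0414 0.1629]  S=[0.2709 0.0384; 0.0384 0.4494]  K=[0.5676 0.1273; -0.0829 0.3899]  nu=[-0.6576, -0.2265]  x^+=[1.1013, 0.6520]  P^+=[0.0710 0.0237; 0.0237 0.0952]
step 4: x^-=[1.1456, 0.5337]  P^-=[0.1629 0.0330; 0.0330 0.1482]  S=[0.2664 0.0332; 0.0332 0.4306]  K=[0.5597 0.1167; -0.0890 0.3679]  nu=[2.2745, -1.6958]  x^+=[2.2207, -0.2925]  P^+=[0.0692 0.0213; 0.0213 0.0900]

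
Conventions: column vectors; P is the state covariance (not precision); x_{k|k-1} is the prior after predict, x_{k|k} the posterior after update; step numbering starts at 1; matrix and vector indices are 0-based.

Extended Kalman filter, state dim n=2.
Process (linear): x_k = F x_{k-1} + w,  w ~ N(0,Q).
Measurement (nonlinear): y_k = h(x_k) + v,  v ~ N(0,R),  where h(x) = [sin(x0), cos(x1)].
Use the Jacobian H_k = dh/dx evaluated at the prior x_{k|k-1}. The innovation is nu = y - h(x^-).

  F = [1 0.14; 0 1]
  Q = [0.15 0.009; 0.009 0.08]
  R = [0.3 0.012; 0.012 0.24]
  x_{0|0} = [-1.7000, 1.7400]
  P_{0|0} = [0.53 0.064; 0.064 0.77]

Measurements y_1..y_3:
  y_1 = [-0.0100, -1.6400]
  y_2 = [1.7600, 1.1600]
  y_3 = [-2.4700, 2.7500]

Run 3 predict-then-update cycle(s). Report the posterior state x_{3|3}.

step 1: x^-=[-1.4564, 1.7400]  P^-=[0.7130 0.1808; 0.1808 0.8500]  H_jac=[0.1141 0.0000; 0.0000 -0.9857]  S=[0.3093 -0.0083; -0.0083 1.0659]  K=[0.2587 -0.1652; 0.0455 -0.7857]  nu=[0.9835, -1.4716]  x^+=[-0.9589, 2.9410]  P^+=[0.6625 0.0371; 0.0371 0.1907]
step 2: x^-=[-0.5472, 2.9410]  P^-=[0.8266 0.0728; 0.0728 0.2707]  H_jac=[0.8540 0.0000; 0.0000 -0.1992]  S=[0.9029 -0.0004; -0.0004 0.2507]  K=[0.7819 -0.0566; 0.0687 -0.2150]  nu=[2.2803, 2.1400]  x^+=[1.1145, 2.6377]  P^+=[0.2739 0.0211; 0.0211 0.2549]
step 3: x^-=[1.4838, 2.6377]  P^-=[0.4348 0.0658; 0.0658 0.3349]  H_jac=[0.0869 0.0000; 0.0000 -0.4829]  S=[0.3033 0.0092; 0.0092 0.3181]  K=[0.1278 -0.1036; 0.0344 -0.5094]  nu=[-3.4662, 3.6257]  x^+=[0.6653, 0.6717]  P^+=[0.4267 0.0483; 0.0483 0.2523]

x_post = [0.6653, 0.6717]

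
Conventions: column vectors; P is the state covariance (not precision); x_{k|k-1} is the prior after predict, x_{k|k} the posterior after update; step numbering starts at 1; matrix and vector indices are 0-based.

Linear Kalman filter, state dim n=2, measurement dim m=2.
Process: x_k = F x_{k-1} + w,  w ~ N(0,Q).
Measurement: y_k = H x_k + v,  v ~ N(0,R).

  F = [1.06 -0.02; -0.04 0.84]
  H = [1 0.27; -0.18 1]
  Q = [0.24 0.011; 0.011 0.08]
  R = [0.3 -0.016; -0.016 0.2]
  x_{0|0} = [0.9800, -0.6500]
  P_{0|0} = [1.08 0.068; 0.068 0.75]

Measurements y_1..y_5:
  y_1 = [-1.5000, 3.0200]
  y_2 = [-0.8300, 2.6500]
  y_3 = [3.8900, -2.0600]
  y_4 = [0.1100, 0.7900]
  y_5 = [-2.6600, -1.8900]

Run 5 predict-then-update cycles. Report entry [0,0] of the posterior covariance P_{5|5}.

step 1: x^-=[1.0518, -0.5852]  P^-=[1.4509 0.0132; 0.0132 0.6064]  S=[1.8022 -0.1009; -0.1009 0.8486]  K=[0.7960 -0.1976; 0.1389 0.7282]  nu=[-2.3938, 3.7945]  x^+=[-1.6033, 1.8456]  P^+=[0.2442 -0.0083; -0.0083 0.1419]
step 2: x^-=[-1.7364, 1.6144]  P^-=[0.5148 -0.0091; -0.0091 0.1811]  S=[0.8231 -0.0685; -0.0685 0.4011]  K=[0.6100 -0.1497; 0.0875 0.4706]  nu=[0.4705, 0.7231]  x^+=[-1.5576, 1.9958]  P^+=[0.1870 -0.0060; -0.0060 0.0916]
step 3: x^-=[-1.6910, 1.7388]  P^-=[0.4504 -0.0038; -0.0038 0.1454]  S=[0.7590 -0.0615; -0.0615 0.3613]  K=[0.5811 -0.1361; 0.0805 0.4179]  nu=[5.1115, -4.1031]  x^+=[1.8379, 0.4356]  P^+=[0.1777 -0.0045; -0.0045 0.0815]
step 4: x^-=[1.9395, 0.2924]  P^-=[0.4399 -0.0019; -0.0019 0.1381]  S=[0.7489 -0.0598; -0.0598 0.3530]  K=[0.5761 -0.1323; 0.0795 0.4056]  nu=[-1.9084, 0.8467]  x^+=[0.7279, 0.4840]  P^+=[0.1760 -0.0040; -0.0040 0.0791]
step 5: x^-=[0.7619, 0.3774]  P^-=[0.4380 -0.0013; -0.0013 0.1364]  S=[0.7472 -0.0593; -0.0593 0.3511]  K=[0.5753 -0.1312; 0.0794 0.4026]  nu=[-3.5238, -2.1303]  x^+=[-0.9856, -0.7601]  P^+=[0.1757 -0.0038; -0.0038 0.0786]

P_post[0,0] = 0.1757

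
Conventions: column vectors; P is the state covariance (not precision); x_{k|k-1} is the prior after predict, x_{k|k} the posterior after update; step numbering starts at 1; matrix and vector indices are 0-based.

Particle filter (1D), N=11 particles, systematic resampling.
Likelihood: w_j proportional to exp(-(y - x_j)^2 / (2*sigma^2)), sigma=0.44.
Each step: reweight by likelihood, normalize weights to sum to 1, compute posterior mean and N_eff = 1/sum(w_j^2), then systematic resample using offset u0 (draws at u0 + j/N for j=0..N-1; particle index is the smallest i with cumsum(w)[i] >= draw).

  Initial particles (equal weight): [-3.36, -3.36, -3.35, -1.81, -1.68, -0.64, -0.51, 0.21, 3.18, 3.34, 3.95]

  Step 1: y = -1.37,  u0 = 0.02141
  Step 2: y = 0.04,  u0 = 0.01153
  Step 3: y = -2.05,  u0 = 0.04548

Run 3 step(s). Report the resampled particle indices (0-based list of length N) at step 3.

resampled_idx = [0, 0, 1, 2, 2, 3, 4, 4, 6, 8, 10]

step 1: w=[0.0000, 0.0000, 0.0000, 0.3390, 0.4361, 0.1411, 0.0828, 0.0009, 0.0000, 0.0000, 0.0000]  mean=-1.4789  Neff=3.0129  idx=[3, 3, 3, 3, 4, 4, 4, 4, 4, 5, 6]
step 2: w=[0.0002, 0.0002, 0.0002, 0.0002, 0.0006, 0.0006, 0.0006, 0.0006, 0.0006, 0.3966, 0.5994]  mean=-0.5662  Neff=1.9355  idx=[9, 9, 9, 9, 9, 10, 10, 10, 10, 10, 10]
step 3: w=[0.1383, 0.1383, 0.1383, 0.1383, 0.1383, 0.0514, 0.0514, 0.0514, 0.0514, 0.0514, 0.0514]  mean=-0.5999  Neff=8.9660  idx=[0, 0, 1, 2, 2, 3, 4, 4, 6, 8, 10]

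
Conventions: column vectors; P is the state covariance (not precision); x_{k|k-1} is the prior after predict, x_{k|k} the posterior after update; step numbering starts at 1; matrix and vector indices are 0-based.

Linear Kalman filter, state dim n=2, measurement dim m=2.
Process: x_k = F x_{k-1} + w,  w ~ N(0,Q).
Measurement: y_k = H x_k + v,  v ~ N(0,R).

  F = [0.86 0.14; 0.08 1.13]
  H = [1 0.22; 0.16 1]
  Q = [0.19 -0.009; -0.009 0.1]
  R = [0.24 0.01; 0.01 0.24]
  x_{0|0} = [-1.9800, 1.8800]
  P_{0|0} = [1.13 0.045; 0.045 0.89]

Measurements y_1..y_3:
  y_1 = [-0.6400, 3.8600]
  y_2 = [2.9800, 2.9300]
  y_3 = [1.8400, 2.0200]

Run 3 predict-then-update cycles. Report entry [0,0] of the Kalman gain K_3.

step 1: x^-=[-1.4396, 1.9660]  P^-=[1.0540 0.2538; 0.2538 1.2518]  S=[1.4663 0.7168; 0.7168 1.6000]  K=[0.8039 -0.0961; -0.0435 0.8272]  nu=[0.3671, 2.1243]  x^+=[-1.3487, 3.7074]  P^+=[0.2024 -0.0474; -0.0474 0.2057]
step 2: x^-=[-0.6408, 4.0814]  P^-=[0.3323 -0.0091; -0.0091 0.3554]  S=[0.5855 0.1319; 0.1319 0.6009]  K=[0.5761 -0.0532; -0.0155 0.5923]  nu=[2.7229, -1.0489]  x^+=[0.9837, 3.4179]  P^+=[0.1444 -0.0301; -0.0301 0.1468]
step 3: x^-=[1.3245, 3.9410]  P^-=[0.2924 -0.0054; -0.0054 0.2830]  S=[0.5437 0.1134; 0.1134 0.5287]  K=[0.5436 -0.0384; -0.0071 0.5351]  nu=[-0.3515, -2.1329]  x^+=[1.2153, 2.8022]  P^+=[0.1357 -0.0255; -0.0255 0.1324]

K[0,0] = 0.5436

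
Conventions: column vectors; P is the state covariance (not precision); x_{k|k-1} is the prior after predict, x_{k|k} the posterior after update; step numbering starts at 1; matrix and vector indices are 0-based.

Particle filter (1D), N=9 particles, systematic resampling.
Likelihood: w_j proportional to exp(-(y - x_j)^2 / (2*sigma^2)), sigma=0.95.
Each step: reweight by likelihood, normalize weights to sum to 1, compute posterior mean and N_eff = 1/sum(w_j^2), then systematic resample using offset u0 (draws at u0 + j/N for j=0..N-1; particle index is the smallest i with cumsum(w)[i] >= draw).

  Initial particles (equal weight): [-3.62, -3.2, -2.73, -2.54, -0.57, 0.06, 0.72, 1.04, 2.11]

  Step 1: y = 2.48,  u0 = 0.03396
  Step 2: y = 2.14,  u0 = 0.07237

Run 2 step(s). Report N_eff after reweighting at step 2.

N_eff = 7.7725

step 1: w=[0.0000, 0.0000, 0.0000, 0.0000, 0.0039, 0.0265, 0.1224, 0.2159, 0.6312]  mean=1.6439  Neff=2.1703  idx=[6, 6, 7, 7, 8, 8, 8, 8, 8]
step 2: w=[0.0490, 0.0490, 0.0766, 0.0766, 0.1497, 0.1497, 0.1497, 0.1497, 0.1497]  mean=1.8097  Neff=7.7725  idx=[1, 3, 4, 5, 5, 6, 7, 7, 8]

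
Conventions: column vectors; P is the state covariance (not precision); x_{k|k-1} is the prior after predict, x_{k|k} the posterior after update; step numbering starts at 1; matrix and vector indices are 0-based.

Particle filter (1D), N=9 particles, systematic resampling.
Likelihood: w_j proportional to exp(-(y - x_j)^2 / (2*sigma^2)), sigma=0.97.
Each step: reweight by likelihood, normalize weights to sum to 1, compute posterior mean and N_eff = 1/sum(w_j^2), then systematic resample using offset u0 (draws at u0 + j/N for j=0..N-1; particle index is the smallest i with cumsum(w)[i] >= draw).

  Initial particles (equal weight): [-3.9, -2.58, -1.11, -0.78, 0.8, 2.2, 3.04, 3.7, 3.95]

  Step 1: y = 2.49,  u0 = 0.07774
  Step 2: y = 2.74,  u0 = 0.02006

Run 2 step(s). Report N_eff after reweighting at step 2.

step 1: w=[0.0000, 0.0000, 0.0004, 0.0012, 0.0779, 0.3400, 0.3027, 0.1633, 0.1145]  mean=2.7857  Neff=3.9515  idx=[4, 5, 5, 5, 6, 6, 7, 7, 8]
step 2: w=[0.0215, 0.1360, 0.1360, 0.1360, 0.1514, 0.1514, 0.0973, 0.0973, 0.0730]  mean=2.8439  Neff=7.9309  idx=[0, 1, 2, 3, 4, 4, 5, 6, 7]

N_eff = 7.9309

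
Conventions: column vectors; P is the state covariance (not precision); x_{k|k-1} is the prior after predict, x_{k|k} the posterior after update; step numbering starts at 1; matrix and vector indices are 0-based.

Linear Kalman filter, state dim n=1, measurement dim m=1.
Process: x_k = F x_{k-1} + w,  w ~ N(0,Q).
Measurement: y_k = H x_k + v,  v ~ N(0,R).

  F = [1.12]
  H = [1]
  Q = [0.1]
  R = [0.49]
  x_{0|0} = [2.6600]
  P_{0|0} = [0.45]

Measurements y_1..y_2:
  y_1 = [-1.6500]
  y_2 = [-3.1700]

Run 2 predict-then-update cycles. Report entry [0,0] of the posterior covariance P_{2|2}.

step 1: x^-=[2.9792]  P^-=[0.6645]  S=[1.1545]  K=[0.5756]  nu=[-4.6292]  x^+=[0.3148]  P^+=[0.2820]
step 2: x^-=[0.3526]  P^-=[0.4538]  S=[0.9438]  K=[0.4808]  nu=[-3.5226]  x^+=[-1.3411]  P^+=[0.2356]

P_post[0,0] = 0.2356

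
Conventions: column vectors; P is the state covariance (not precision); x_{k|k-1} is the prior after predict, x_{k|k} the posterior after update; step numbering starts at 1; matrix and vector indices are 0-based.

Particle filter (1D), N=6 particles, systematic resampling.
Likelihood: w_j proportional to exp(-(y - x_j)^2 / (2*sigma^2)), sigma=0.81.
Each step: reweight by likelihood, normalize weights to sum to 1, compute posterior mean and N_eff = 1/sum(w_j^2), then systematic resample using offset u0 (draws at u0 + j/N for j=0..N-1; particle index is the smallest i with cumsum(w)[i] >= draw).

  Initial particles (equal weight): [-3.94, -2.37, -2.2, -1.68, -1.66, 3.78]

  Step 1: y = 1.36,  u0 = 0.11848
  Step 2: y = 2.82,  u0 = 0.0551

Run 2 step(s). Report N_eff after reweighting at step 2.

N_eff = 5.0000

step 1: w=[0.0000, 0.0018, 0.0048, 0.0650, 0.0713, 0.8572]  mean=2.9979  Neff=1.3439  idx=[4, 5, 5, 5, 5, 5]
step 2: w=[0.0000, 0.2000, 0.2000, 0.2000, 0.2000, 0.2000]  mean=3.7800  Neff=5.0000  idx=[1, 2, 2, 3, 4, 5]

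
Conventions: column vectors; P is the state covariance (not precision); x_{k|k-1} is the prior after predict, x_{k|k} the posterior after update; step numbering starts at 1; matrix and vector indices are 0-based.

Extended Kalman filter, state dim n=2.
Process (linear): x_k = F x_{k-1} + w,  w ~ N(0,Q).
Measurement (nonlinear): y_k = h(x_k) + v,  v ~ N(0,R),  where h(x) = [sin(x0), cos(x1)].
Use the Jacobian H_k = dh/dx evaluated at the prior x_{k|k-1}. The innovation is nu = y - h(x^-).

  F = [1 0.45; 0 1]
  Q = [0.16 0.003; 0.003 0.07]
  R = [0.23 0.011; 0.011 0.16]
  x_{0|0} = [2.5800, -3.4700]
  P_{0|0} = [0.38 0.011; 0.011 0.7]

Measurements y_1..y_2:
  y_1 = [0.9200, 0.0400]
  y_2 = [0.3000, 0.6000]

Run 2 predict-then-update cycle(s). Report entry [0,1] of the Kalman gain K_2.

K[0,1] = -0.3702

step 1: x^-=[1.0185, -3.4700]  P^-=[0.6917 0.3290; 0.3290 0.7700]  H_jac=[0.5246 0.0000; 0.0000 -0.3225]  S=[0.4204 -0.0447; -0.0447 0.2401]  K=[0.8327 -0.2870; 0.3067 -0.9773]  nu=[0.0687, 0.9866]  x^+=[0.7925, -4.4131]  P^+=[0.3590 0.1140; 0.1140 0.4743]
step 2: x^-=[-1.1934, -4.4131]  P^-=[0.7177 0.3304; 0.3304 0.5443]  H_jac=[0.3685 0.0000; 0.0000 -0.9555]  S=[0.3275 -0.1054; -0.1054 0.6570]  K=[0.6886 -0.3702; 0.1235 -0.7719]  nu=[1.2296, 0.8949]  x^+=[-0.6779, -4.9519]  P^+=[0.4187 0.0541; 0.0541 0.1278]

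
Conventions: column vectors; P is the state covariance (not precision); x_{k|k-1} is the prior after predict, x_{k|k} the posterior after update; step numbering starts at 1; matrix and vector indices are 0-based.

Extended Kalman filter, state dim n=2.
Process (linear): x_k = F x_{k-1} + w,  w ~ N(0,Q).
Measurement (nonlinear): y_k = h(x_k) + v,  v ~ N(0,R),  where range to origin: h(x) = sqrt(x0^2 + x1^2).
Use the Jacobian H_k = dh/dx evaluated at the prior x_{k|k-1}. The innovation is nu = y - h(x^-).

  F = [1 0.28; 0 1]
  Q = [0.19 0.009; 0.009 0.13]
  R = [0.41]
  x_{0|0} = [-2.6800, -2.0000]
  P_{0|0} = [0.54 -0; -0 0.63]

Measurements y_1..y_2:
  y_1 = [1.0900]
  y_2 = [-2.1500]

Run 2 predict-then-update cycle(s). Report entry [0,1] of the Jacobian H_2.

step 1: x^-=[-3.2400, -2.0000]  P^-=[0.7794 0.1854; 0.1854 0.7600]  H_jac=[-0.8509 -0.5253]  S=[1.3498]  K=[-0.5635; -0.4126]  nu=[-2.7176]  x^+=[-1.7087, -0.8786]  P^+=[0.3508 -0.1285; -0.1285 0.5302]
step 2: x^-=[-1.9547, -0.8786]  P^-=[0.5104 0.0290; 0.0290 0.6602]  H_jac=[-0.9121 -0.4100]  S=[0.9673]  K=[-0.4936; -0.3072]  nu=[-4.2931]  x^+=[0.1644, 0.4400]  P^+=[0.2748 -0.1177; -0.1177 0.5689]

H_jac[0,1] = -0.4100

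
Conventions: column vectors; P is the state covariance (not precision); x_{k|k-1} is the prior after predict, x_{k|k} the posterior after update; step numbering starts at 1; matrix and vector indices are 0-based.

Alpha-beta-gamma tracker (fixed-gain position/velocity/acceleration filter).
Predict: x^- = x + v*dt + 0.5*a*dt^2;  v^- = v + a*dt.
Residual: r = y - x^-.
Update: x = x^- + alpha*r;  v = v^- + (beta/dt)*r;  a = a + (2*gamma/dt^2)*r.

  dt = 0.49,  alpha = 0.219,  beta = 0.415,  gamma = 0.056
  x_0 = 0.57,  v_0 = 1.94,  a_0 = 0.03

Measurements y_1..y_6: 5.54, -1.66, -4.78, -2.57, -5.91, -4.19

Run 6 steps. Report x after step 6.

step 1: x_pred=1.5242  r=4.0158  x^+=2.4037  v^+=5.3558  a^+=1.9033
step 2: x_pred=5.2565  r=-6.9165  x^+=3.7418  v^+=0.4306  a^+=-1.3231
step 3: x_pred=3.7939  r=-8.5739  x^+=1.9162  v^+=-7.4793  a^+=-5.3226
step 4: x_pred=-2.3876  r=-0.1824  x^+=-2.4276  v^+=-10.2419  a^+=-5.4077
step 5: x_pred=-8.0953  r=2.1853  x^+=-7.6167  v^+=-11.0409  a^+=-4.3883
step 6: x_pred=-13.5535  r=9.3635  x^+=-11.5029  v^+=-5.2608  a^+=-0.0205

x_post = -11.5029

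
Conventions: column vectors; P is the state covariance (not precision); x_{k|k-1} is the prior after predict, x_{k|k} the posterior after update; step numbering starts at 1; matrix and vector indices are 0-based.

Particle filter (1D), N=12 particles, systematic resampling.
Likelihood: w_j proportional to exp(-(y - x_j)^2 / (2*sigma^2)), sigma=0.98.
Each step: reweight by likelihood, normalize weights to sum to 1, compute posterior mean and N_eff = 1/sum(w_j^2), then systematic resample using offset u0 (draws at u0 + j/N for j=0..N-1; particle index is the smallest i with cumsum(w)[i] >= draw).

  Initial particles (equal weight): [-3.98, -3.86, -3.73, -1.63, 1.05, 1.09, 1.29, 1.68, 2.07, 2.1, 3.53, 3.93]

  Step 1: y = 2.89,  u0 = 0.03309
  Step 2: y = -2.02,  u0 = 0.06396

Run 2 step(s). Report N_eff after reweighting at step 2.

step 1: w=[0.0000, 0.0000, 0.0000, 0.0000, 0.0441, 0.0476, 0.0678, 0.1199, 0.1811, 0.1857, 0.2076, 0.1463]  mean=2.4596  Neff=6.4539  idx=[4, 6, 7, 8, 8, 8, 9, 9, 10, 10, 11, 11]
step 2: w=[0.6004, 0.2706, 0.0652, 0.0134, 0.0134, 0.0134, 0.0118, 0.0118, 0.0000, 0.0000, 0.0000, 0.0000]  mean=1.2218  Neff=2.2789  idx=[0, 0, 0, 0, 0, 0, 0, 1, 1, 1, 2, 6]

N_eff = 2.2789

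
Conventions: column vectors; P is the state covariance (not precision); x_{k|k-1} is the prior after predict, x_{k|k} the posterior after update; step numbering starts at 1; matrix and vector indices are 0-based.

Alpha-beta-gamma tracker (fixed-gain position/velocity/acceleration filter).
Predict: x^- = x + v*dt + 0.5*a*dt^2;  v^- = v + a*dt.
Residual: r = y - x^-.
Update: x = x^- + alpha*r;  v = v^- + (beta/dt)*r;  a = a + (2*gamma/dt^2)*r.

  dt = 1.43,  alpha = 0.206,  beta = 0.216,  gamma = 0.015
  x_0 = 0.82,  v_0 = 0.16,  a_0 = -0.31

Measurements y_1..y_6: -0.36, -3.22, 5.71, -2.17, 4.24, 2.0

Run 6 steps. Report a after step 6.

a_post = -0.0541

step 1: x_pred=0.7318  r=-1.0918  x^+=0.5069  v^+=-0.4482  a^+=-0.3260
step 2: x_pred=-0.4674  r=-2.7526  x^+=-1.0344  v^+=-1.3302  a^+=-0.3664
step 3: x_pred=-3.3112  r=9.0212  x^+=-1.4529  v^+=-0.4915  a^+=-0.2341
step 4: x_pred=-2.3950  r=0.2250  x^+=-2.3487  v^+=-0.7922  a^+=-0.2308
step 5: x_pred=-3.7175  r=7.9575  x^+=-2.0782  v^+=0.0798  a^+=-0.1140
step 6: x_pred=-2.0807  r=4.0807  x^+=-1.2401  v^+=0.5331  a^+=-0.0541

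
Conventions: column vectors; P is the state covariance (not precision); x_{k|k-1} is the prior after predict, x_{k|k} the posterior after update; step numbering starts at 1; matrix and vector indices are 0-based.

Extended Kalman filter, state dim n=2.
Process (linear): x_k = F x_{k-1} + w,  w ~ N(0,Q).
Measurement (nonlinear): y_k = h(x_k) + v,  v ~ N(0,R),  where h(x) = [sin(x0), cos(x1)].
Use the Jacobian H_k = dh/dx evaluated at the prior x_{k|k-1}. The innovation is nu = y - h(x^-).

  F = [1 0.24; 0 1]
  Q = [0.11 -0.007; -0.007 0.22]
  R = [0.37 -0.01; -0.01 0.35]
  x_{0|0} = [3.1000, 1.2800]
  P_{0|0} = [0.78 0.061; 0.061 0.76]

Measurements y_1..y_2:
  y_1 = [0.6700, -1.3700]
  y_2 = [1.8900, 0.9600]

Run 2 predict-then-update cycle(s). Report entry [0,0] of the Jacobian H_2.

step 1: x^-=[3.4072, 1.2800]  P^-=[0.9631 0.2364; 0.2364 0.9800]  H_jac=[-0.9649 0.0000; 0.0000 -0.9580]  S=[1.2667 0.2085; 0.2085 1.2494]  K=[-0.7237 -0.0605; -0.0580 -0.7417]  nu=[0.9325, -1.6567]  x^+=[2.8326, 2.4548]  P^+=[0.2769 0.0145; 0.0145 0.2704]
step 2: x^-=[3.4217, 2.4548]  P^-=[0.4094 0.0724; 0.0724 0.4904]  H_jac=[-0.9610 0.0000; 0.0000 -0.6341]  S=[0.7481 0.0341; 0.0341 0.5471]  K=[-0.5236 -0.0513; -0.0673 -0.5641]  nu=[2.1665, 1.7333]  x^+=[2.1985, 1.3313]  P^+=[0.2011 0.0200; 0.0200 0.3103]

H_jac[0,0] = -0.9610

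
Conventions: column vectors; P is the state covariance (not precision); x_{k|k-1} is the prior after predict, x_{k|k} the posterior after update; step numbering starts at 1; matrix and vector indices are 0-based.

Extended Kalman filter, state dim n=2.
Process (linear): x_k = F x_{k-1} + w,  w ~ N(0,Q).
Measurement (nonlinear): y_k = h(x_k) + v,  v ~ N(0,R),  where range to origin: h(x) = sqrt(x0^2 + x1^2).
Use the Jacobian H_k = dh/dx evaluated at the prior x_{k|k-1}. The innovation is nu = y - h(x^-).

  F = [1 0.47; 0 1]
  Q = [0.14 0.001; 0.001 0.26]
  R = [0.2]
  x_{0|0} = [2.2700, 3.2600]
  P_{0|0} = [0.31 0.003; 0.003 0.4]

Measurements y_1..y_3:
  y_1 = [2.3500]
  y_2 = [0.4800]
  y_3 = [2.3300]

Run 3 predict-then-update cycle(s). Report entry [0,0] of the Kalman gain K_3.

step 1: x^-=[3.8022, 3.2600]  P^-=[0.5412 0.1920; 0.1920 0.6600]  H_jac=[0.7592 0.6509]  S=[0.9813]  K=[0.5460; 0.5863]  nu=[-2.6584]  x^+=[2.3506, 1.7013]  P^+=[0.2486 -0.1222; -0.1222 0.3226]
step 2: x^-=[3.1502, 1.7013]  P^-=[0.3450 0.0305; 0.0305 0.5826]  H_jac=[0.8799 0.4752]  S=[0.6242]  K=[0.5096; 0.4865]  nu=[-3.1002]  x^+=[1.5703, 0.1929]  P^+=[0.1829 -0.1243; -0.1243 0.4349]
step 3: x^-=[1.6610, 0.1929]  P^-=[0.3022 0.0811; 0.0811 0.6949]  H_jac=[0.9933 0.1154]  S=[0.5260]  K=[0.5885; 0.3056]  nu=[0.6578]  x^+=[2.0481, 0.3939]  P^+=[0.1200 -0.0135; -0.0135 0.6458]

K[0,0] = 0.5885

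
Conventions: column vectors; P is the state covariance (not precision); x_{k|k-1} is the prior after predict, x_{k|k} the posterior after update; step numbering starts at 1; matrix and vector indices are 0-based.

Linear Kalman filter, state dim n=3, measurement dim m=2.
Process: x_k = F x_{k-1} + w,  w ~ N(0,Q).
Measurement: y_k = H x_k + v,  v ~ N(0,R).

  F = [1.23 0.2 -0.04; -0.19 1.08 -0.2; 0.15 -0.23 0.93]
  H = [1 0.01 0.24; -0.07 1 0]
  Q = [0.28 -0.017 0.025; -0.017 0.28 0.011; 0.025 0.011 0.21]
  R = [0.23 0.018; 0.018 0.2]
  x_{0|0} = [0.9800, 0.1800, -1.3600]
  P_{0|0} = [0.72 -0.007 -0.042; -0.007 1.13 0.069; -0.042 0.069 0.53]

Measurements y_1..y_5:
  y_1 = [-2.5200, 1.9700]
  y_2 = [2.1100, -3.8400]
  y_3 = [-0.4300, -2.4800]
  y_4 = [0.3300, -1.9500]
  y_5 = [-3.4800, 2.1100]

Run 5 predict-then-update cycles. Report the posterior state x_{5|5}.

step 1: x^-=[1.2958, 0.2802, -1.1592]  P^-=[1.4149 0.0583 0.0536; 0.0583 1.6151 -0.3091; 0.0536 -0.3091 0.7036]  S=[1.7110 -0.0817; -0.0817 1.8139]  K=[0.8355 0.0152; 0.0427 0.8901; 0.1202 -0.1670]  nu=[-3.5404, 1.7805]  x^+=[-1.6353, 1.7139, -1.8823]  P^+=[0.2221 0.0336 -0.1250; 0.0336 0.1811 -0.0400; -0.1250 -0.0400 0.6250]
step 2: x^-=[-1.5933, 2.5382, -2.3900]  P^-=[0.6537 0.0517 -0.1241; 0.0517 0.5183 -0.1658; -0.1241 -0.1658 0.7451]  S=[0.8674 -0.0086; -0.0086 0.7142]  K=[0.7201 0.0170; 0.0269 0.7209; 0.0590 -0.2193]  nu=[4.2515, -6.4898]  x^+=[1.3578, -2.0259, -0.7159]  P^+=[0.2039 0.0306 -0.1596; 0.0306 0.1468 -0.0540; -0.1596 -0.0540 0.7075]
step 3: x^-=[1.2936, -2.3028, 0.0038]  P^-=[0.6272 0.0548 -0.1704; 0.0548 0.4855 -0.1803; -0.1704 -0.1803 0.8107]  S=[0.8224 -0.0067; -0.0067 0.6809]  K=[0.7138 0.0230; 0.0257 0.7076; 0.0252 -0.2470]  nu=[-1.7015, -0.0867]  x^+=[0.0771, -2.4078, -0.0177]  P^+=[0.2081 0.0320 -0.1825; 0.0320 0.1442 -0.0617; -0.1825 -0.0617 0.7685]
step 4: x^-=[-0.3860, -2.6116, 0.5489]  P^-=[0.6365 0.0616 -0.1996; 0.0616 0.4861 -0.1942; -0.1996 -0.1942 0.8603]  S=[0.8205 -0.0034; -0.0034 0.6806]  K=[0.7181 0.0286; 0.0271 0.7080; 0.0049 -0.2648]  nu=[0.6104, 0.6345]  x^+=[0.0705, -2.1457, 0.3839]  P^+=[0.2129 0.0336 -0.1980; 0.0336 0.1444 -0.0667; -0.1980 -0.0667 0.8125]
step 5: x^-=[-0.3578, -2.4075, 0.8611]  P^-=[0.6462 0.0670 -0.2194; 0.0670 0.4887 -0.2044; -0.2194 -0.2044 0.8962]  S=[0.8229 -0.0007; -0.0007 0.6825]  K=[0.7221 0.0327; 0.0284 0.7092; -0.0080 -0.2769]  nu=[-3.3048, 4.4925]  x^+=[-2.5973, 0.6847, -0.3567]  P^+=[0.2164 0.0347 -0.2086; 0.0347 0.1448 -0.0701; -0.2086 -0.0701 0.8438]

x_post = [-2.5973, 0.6847, -0.3567]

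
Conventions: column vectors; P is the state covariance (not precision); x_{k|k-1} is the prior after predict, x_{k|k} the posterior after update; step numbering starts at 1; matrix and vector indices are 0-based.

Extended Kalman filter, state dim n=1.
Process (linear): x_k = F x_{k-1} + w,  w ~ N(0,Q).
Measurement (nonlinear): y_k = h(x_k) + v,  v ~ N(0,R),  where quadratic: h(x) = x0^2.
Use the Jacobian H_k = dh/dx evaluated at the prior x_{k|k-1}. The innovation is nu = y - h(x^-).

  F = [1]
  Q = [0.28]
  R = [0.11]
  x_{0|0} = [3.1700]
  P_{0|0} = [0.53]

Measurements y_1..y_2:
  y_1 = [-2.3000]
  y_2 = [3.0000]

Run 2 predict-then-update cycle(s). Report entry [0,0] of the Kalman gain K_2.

K[0,0] = 0.3823

step 1: x^-=[3.1700]  P^-=[0.8100]  H_jac=[6.3400]  S=[32.6684]  K=[0.1572]  nu=[-12.3489]  x^+=[1.2288]  P^+=[0.0027]
step 2: x^-=[1.2288]  P^-=[0.2827]  H_jac=[2.4576]  S=[1.8176]  K=[0.3823]  nu=[1.4901]  x^+=[1.7984]  P^+=[0.0171]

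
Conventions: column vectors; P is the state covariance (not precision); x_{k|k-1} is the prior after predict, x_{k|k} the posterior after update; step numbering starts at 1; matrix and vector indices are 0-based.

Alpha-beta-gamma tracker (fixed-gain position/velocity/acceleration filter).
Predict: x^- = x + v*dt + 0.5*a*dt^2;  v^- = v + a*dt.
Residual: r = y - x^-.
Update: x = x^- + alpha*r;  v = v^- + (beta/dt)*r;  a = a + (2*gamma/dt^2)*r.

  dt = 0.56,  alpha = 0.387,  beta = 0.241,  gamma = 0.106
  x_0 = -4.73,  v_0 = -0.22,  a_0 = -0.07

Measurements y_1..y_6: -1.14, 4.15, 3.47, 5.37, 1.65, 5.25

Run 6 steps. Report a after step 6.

step 1: x_pred=-4.8642  r=3.7242  x^+=-3.4229  v^+=1.3435  a^+=2.4476
step 2: x_pred=-2.2868  r=6.4368  x^+=0.2043  v^+=5.4843  a^+=6.7990
step 3: x_pred=4.3416  r=-0.8716  x^+=4.0043  v^+=8.9167  a^+=6.2098
step 4: x_pred=9.9713  r=-4.6013  x^+=8.1906  v^+=10.4140  a^+=3.0992
step 5: x_pred=14.5084  r=-12.8584  x^+=9.5322  v^+=6.6158  a^+=-5.5933
step 6: x_pred=12.3600  r=-7.1100  x^+=9.6084  v^+=0.4238  a^+=-10.3998

a_post = -10.3998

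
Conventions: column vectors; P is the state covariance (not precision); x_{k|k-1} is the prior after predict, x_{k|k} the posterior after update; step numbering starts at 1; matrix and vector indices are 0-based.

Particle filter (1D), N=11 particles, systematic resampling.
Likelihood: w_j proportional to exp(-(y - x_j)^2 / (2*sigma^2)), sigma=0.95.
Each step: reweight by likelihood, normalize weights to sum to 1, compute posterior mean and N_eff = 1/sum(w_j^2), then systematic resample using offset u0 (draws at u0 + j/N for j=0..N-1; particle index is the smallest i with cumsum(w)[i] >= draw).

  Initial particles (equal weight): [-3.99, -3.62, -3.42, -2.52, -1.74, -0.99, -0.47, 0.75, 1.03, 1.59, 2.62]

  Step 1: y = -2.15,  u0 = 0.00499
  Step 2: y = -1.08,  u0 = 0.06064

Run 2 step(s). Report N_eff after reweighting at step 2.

step 1: w=[0.0451, 0.0888, 0.1204, 0.2726, 0.2680, 0.1396, 0.0616, 0.0028, 0.0011, 0.0001, 0.0000]  mean=-2.2300  Neff=5.1594  idx=[0, 1, 2, 3, 3, 3, 4, 4, 4, 5, 5]
step 2: w=[0.0017, 0.0052, 0.0089, 0.0589, 0.0589, 0.0589, 0.1459, 0.1459, 0.1459, 0.1849, 0.1849]  mean=-1.6291  Neff=7.0053  idx=[3, 5, 6, 6, 7, 8, 8, 9, 9, 10, 10]

N_eff = 7.0053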